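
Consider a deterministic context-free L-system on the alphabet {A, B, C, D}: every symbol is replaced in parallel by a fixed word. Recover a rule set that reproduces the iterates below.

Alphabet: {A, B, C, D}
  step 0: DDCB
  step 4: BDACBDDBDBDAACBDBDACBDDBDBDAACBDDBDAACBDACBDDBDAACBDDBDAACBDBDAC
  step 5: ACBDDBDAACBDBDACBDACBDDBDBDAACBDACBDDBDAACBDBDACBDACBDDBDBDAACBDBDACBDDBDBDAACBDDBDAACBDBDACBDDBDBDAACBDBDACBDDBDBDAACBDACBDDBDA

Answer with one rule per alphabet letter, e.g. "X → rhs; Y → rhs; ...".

A->DB, B->AC, C->DA, D->BD

  step 4 ⇒ step 5: BDACBDDBDBDAACBDBDACBDDBDBDAACBDDBDAACBDACBDDBDAACBDDBDAACBDBDAC ⇒ AC·BD·DB·DA·AC·BD·BD·AC·BD·AC·BD·DB·DB·DA·AC·BD·AC·BD·DB·DA·AC·BD·BD·AC·BD·AC·BD·DB·DB·DA·AC·BD·BD·AC·BD·DB·DB·DA·AC·BD·DB·DA·AC·BD·BD·AC·BD·DB·DB·DA·AC·BD·BD·AC·BD·DB·DB·DA·AC·BD·AC·BD·DB·DA
    A ↦ DB
    B ↦ AC
    C ↦ DA
    D ↦ BD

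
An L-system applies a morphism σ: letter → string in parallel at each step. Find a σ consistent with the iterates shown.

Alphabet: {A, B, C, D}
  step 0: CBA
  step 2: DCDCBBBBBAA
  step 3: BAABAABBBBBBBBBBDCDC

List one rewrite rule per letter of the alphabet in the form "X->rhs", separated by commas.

A->DC, B->BB, C->AA, D->B

  step 2 ⇒ step 3: DCDCBBBBBAA ⇒ B·AA·B·AA·BB·BB·BB·BB·BB·DC·DC
    A ↦ DC
    B ↦ BB
    C ↦ AA
    D ↦ B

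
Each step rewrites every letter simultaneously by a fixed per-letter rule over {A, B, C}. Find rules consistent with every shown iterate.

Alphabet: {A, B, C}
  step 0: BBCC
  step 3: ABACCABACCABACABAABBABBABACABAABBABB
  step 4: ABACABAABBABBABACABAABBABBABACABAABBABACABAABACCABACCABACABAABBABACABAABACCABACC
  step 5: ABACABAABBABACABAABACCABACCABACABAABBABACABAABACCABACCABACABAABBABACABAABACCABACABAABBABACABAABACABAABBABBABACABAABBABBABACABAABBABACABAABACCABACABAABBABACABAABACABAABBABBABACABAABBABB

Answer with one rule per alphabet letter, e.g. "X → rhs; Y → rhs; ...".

  step 4 ⇒ step 5: ABACABAABBABBABACABAABBABBABACABAABBABACABAABACCABACCABACABAABBABACABAABACCABACC ⇒ ABA·C·ABA·ABB·ABA·C·ABA·ABA·C·C·ABA·C·C·ABA·C·ABA·ABB·ABA·C·ABA·ABA·C·C·ABA·C·C·ABA·C·ABA·ABB·ABA·C·ABA·ABA·C·C·ABA·C·ABA·ABB·ABA·C·ABA·ABA·C·ABA·ABB·ABB·ABA·C·ABA·ABB·ABB·ABA·C·ABA·ABB·ABA·C·ABA·ABA·C·C·ABA·C·ABA·ABB·ABA·C·ABA·ABA·C·ABA·ABB·ABB·ABA·C·ABA·ABB·ABB
    A ↦ ABA
    B ↦ C
    C ↦ ABB

A->ABA, B->C, C->ABB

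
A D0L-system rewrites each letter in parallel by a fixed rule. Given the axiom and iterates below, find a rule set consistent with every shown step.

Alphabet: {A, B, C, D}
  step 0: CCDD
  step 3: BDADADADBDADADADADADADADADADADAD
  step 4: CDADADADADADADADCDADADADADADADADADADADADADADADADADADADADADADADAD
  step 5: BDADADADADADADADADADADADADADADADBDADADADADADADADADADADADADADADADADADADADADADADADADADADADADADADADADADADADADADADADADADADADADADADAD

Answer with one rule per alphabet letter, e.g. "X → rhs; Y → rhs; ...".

A->AD, B->CD, C->BD, D->AD

  step 4 ⇒ step 5: CDADADADADADADADCDADADADADADADADADADADADADADADADADADADADADADADAD ⇒ BD·AD·AD·AD·AD·AD·AD·AD·AD·AD·AD·AD·AD·AD·AD·AD·BD·AD·AD·AD·AD·AD·AD·AD·AD·AD·AD·AD·AD·AD·AD·AD·AD·AD·AD·AD·AD·AD·AD·AD·AD·AD·AD·AD·AD·AD·AD·AD·AD·AD·AD·AD·AD·AD·AD·AD·AD·AD·AD·AD·AD·AD·AD·AD
    A ↦ AD
    C ↦ BD
    D ↦ AD
  step 3 ⇒ step 4: BDADADADBDADADADADADADADADADADAD ⇒ CD·AD·AD·AD·AD·AD·AD·AD·CD·AD·AD·AD·AD·AD·AD·AD·AD·AD·AD·AD·AD·AD·AD·AD·AD·AD·AD·AD·AD·AD·AD·AD
    B ↦ CD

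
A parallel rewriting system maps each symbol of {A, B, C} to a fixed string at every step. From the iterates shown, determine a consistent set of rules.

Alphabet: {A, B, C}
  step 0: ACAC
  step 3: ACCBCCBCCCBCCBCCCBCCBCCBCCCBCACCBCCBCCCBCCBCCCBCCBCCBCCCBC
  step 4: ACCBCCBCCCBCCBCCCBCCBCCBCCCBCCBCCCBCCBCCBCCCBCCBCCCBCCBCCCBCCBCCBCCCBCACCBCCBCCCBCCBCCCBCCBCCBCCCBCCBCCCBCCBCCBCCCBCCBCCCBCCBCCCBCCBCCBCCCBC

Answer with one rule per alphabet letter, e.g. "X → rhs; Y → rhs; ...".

A->AC, B->C, C->CBC

  step 3 ⇒ step 4: ACCBCCBCCCBCCBCCCBCCBCCBCCCBCACCBCCBCCCBCCBCCCBCCBCCBCCCBC ⇒ AC·CBC·CBC·C·CBC·CBC·C·CBC·CBC·CBC·C·CBC·CBC·C·CBC·CBC·CBC·C·CBC·CBC·C·CBC·CBC·C·CBC·CBC·CBC·C·CBC·AC·CBC·CBC·C·CBC·CBC·C·CBC·CBC·CBC·C·CBC·CBC·C·CBC·CBC·CBC·C·CBC·CBC·C·CBC·CBC·C·CBC·CBC·CBC·C·CBC
    A ↦ AC
    B ↦ C
    C ↦ CBC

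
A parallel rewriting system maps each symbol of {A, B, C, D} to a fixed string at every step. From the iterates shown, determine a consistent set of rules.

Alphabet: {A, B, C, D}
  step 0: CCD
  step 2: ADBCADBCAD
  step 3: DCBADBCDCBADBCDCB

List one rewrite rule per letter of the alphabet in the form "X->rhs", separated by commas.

  step 2 ⇒ step 3: ADBCADBCAD ⇒ DC·B·AD·BC·DC·B·AD·BC·DC·B
    A ↦ DC
    B ↦ AD
    C ↦ BC
    D ↦ B

A->DC, B->AD, C->BC, D->B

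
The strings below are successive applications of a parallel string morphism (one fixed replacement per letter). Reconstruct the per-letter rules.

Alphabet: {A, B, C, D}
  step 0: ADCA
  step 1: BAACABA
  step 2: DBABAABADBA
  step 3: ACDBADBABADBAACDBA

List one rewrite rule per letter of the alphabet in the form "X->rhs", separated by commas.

  step 2 ⇒ step 3: DBABAABADBA ⇒ AC·D·BA·D·BA·BA·D·BA·AC·D·BA
    A ↦ BA
    B ↦ D
    D ↦ AC
  step 0 ⇒ step 1: ADCA ⇒ BA·AC·A·BA
    C ↦ A

A->BA, B->D, C->A, D->AC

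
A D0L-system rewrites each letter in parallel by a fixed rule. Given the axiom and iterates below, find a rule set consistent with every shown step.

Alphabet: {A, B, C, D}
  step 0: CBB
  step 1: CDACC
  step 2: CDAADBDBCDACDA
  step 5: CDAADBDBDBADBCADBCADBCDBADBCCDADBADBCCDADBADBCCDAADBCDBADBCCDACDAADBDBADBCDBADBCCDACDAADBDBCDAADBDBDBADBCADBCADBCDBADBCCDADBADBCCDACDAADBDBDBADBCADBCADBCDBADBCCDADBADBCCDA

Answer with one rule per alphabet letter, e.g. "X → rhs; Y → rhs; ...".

  step 1 ⇒ step 2: CDACC ⇒ CDA·ADB·DB·CDA·CDA
    A ↦ DB
    C ↦ CDA
    D ↦ ADB
  step 0 ⇒ step 1: CBB ⇒ CDA·C·C
    B ↦ C

A->DB, B->C, C->CDA, D->ADB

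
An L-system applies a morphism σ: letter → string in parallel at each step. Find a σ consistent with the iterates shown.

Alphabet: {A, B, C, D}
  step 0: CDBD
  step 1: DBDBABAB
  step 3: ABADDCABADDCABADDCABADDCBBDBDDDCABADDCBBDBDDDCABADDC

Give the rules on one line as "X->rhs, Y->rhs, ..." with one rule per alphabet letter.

  step 0 ⇒ step 1: CDBD ⇒ DBD·B·ABA·B
    B ↦ ABA
    C ↦ DBD
    D ↦ B
    A ↦ DDC  (constrained at step 1)

A->DDC, B->ABA, C->DBD, D->B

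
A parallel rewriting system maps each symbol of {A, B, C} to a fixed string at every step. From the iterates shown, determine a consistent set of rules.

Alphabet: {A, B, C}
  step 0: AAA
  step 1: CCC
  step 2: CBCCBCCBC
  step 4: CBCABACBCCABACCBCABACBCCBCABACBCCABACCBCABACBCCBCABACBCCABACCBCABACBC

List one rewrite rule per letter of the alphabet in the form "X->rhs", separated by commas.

A->C, B->ABA, C->CBC

  step 1 ⇒ step 2: CCC ⇒ CBC·CBC·CBC
    C ↦ CBC
  step 0 ⇒ step 1: AAA ⇒ C·C·C
    A ↦ C
    B ↦ ABA  (constrained at step 2)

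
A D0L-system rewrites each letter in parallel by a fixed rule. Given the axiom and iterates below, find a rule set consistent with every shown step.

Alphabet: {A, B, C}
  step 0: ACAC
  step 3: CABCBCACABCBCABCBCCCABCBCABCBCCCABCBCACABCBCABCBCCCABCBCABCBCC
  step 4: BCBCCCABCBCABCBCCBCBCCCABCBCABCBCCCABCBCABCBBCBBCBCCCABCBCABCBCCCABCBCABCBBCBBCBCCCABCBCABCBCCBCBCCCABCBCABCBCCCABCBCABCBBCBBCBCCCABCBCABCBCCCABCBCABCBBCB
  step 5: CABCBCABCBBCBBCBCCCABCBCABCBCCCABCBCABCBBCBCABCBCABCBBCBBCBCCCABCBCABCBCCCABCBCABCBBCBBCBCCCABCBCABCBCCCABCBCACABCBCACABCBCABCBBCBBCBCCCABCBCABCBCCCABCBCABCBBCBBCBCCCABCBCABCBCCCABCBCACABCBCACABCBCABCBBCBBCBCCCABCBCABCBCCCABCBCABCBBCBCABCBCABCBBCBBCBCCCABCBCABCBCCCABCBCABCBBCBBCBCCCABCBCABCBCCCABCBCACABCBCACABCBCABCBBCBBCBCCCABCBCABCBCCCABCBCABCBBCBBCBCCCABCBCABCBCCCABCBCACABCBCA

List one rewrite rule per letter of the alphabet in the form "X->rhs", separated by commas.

A->CC, B->CA, C->BCB

  step 4 ⇒ step 5: BCBCCCABCBCABCBCCBCBCCCABCBCABCBCCCABCBCABCBBCBBCBCCCABCBCABCBCCCABCBCABCBBCBBCBCCCABCBCABCBCCBCBCCCABCBCABCBCCCABCBCABCBBCBBCBCCCABCBCABCBCCCABCBCABCBBCB ⇒ CA·BCB·CA·BCB·BCB·BCB·CC·CA·BCB·CA·BCB·CC·CA·BCB·CA·BCB·BCB·CA·BCB·CA·BCB·BCB·BCB·CC·CA·BCB·CA·BCB·CC·CA·BCB·CA·BCB·BCB·BCB·CC·CA·BCB·CA·BCB·CC·CA·BCB·CA·CA·BCB·CA·CA·BCB·CA·BCB·BCB·BCB·CC·CA·BCB·CA·BCB·CC·CA·BCB·CA·BCB·BCB·BCB·CC·CA·BCB·CA·BCB·CC·CA·BCB·CA·CA·BCB·CA·CA·BCB·CA·BCB·BCB·BCB·CC·CA·BCB·CA·BCB·CC·CA·BCB·CA·BCB·BCB·CA·BCB·CA·BCB·BCB·BCB·CC·CA·BCB·CA·BCB·CC·CA·BCB·CA·BCB·BCB·BCB·CC·CA·BCB·CA·BCB·CC·CA·BCB·CA·CA·BCB·CA·CA·BCB·CA·BCB·BCB·BCB·CC·CA·BCB·CA·BCB·CC·CA·BCB·CA·BCB·BCB·BCB·CC·CA·BCB·CA·BCB·CC·CA·BCB·CA·CA·BCB·CA
    A ↦ CC
    B ↦ CA
    C ↦ BCB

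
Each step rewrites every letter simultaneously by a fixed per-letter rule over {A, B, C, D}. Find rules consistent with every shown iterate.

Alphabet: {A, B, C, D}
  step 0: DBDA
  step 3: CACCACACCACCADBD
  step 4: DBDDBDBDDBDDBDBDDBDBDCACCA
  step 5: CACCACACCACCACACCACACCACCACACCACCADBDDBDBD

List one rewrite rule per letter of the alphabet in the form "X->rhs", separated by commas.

A->D, B->C, C->DB, D->CA

  step 4 ⇒ step 5: DBDDBDBDDBDDBDBDDBDBDCACCA ⇒ CA·C·CA·CA·C·CA·C·CA·CA·C·CA·CA·C·CA·C·CA·CA·C·CA·C·CA·DB·D·DB·DB·D
    A ↦ D
    B ↦ C
    C ↦ DB
    D ↦ CA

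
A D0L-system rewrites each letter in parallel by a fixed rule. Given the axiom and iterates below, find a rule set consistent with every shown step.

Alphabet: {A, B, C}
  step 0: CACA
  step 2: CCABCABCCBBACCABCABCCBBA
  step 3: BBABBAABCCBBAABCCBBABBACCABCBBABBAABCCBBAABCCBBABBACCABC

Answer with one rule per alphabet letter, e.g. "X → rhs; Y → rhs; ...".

A->ABC, B->C, C->BBA

  step 2 ⇒ step 3: CCABCABCCBBACCABCABCCBBA ⇒ BBA·BBA·ABC·C·BBA·ABC·C·BBA·BBA·C·C·ABC·BBA·BBA·ABC·C·BBA·ABC·C·BBA·BBA·C·C·ABC
    A ↦ ABC
    B ↦ C
    C ↦ BBA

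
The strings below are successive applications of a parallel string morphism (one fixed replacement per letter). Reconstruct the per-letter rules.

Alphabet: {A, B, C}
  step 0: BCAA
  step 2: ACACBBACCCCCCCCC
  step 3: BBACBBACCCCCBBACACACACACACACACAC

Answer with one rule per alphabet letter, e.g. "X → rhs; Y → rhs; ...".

  step 2 ⇒ step 3: ACACBBACCCCCCCCC ⇒ BB·AC·BB·AC·CC·CC·BB·AC·AC·AC·AC·AC·AC·AC·AC·AC
    A ↦ BB
    B ↦ CC
    C ↦ AC

A->BB, B->CC, C->AC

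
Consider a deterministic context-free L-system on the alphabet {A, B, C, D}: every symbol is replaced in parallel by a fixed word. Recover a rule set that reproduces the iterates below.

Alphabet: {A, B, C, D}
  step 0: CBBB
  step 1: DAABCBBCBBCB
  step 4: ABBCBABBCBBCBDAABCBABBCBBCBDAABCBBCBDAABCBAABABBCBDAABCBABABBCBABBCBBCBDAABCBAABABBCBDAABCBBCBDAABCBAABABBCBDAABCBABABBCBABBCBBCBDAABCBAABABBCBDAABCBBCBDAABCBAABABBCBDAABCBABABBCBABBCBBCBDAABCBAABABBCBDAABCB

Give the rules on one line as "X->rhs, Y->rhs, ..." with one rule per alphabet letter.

  step 0 ⇒ step 1: CBBB ⇒ DAA·BCB·BCB·BCB
    B ↦ BCB
    C ↦ DAA
    A ↦ AB  (constrained at step 1)
    D ↦ A  (constrained at step 1)

A->AB, B->BCB, C->DAA, D->A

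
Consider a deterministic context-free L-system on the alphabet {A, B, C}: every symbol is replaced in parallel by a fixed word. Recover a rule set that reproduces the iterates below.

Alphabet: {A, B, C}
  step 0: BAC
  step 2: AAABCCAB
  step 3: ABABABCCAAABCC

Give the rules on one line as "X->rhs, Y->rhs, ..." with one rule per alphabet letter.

A->AB, B->CC, C->A

  step 2 ⇒ step 3: AAABCCAB ⇒ AB·AB·AB·CC·A·A·AB·CC
    A ↦ AB
    B ↦ CC
    C ↦ A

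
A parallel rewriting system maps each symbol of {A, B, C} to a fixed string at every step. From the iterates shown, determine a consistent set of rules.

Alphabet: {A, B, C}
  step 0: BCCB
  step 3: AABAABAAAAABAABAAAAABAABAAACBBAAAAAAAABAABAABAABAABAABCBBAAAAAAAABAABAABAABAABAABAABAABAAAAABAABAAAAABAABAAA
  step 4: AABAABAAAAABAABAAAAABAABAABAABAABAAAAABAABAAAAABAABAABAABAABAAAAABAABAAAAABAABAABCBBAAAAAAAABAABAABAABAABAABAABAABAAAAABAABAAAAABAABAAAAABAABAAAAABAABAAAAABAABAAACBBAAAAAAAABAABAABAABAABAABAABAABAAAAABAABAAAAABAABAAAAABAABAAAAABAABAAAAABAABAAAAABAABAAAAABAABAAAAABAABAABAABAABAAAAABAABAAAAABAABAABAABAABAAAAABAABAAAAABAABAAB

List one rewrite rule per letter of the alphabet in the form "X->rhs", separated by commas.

A->AAB, B->AAA, C->CBB

  step 3 ⇒ step 4: AABAABAAAAABAABAAAAABAABAAACBBAAAAAAAABAABAABAABAABAABCBBAAAAAAAABAABAABAABAABAABAABAABAAAAABAABAAAAABAABAAA ⇒ AAB·AAB·AAA·AAB·AAB·AAA·AAB·AAB·AAB·AAB·AAB·AAA·AAB·AAB·AAA·AAB·AAB·AAB·AAB·AAB·AAA·AAB·AAB·AAA·AAB·AAB·AAB·CBB·AAA·AAA·AAB·AAB·AAB·AAB·AAB·AAB·AAB·AAB·AAA·AAB·AAB·AAA·AAB·AAB·AAA·AAB·AAB·AAA·AAB·AAB·AAA·AAB·AAB·AAA·CBB·AAA·AAA·AAB·AAB·AAB·AAB·AAB·AAB·AAB·AAB·AAA·AAB·AAB·AAA·AAB·AAB·AAA·AAB·AAB·AAA·AAB·AAB·AAA·AAB·AAB·AAA·AAB·AAB·AAA·AAB·AAB·AAA·AAB·AAB·AAB·AAB·AAB·AAA·AAB·AAB·AAA·AAB·AAB·AAB·AAB·AAB·AAA·AAB·AAB·AAA·AAB·AAB·AAB
    A ↦ AAB
    B ↦ AAA
    C ↦ CBB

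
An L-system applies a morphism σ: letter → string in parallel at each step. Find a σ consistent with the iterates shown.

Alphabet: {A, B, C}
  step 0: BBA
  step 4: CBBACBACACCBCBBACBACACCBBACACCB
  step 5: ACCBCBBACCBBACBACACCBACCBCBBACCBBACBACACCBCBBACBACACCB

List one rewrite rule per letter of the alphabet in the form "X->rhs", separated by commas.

A->B, B->CB, C->AC

  step 4 ⇒ step 5: CBBACBACACCBCBBACBACACCBBACACCB ⇒ AC·CB·CB·B·AC·CB·B·AC·B·AC·AC·CB·AC·CB·CB·B·AC·CB·B·AC·B·AC·AC·CB·CB·B·AC·B·AC·AC·CB
    A ↦ B
    B ↦ CB
    C ↦ AC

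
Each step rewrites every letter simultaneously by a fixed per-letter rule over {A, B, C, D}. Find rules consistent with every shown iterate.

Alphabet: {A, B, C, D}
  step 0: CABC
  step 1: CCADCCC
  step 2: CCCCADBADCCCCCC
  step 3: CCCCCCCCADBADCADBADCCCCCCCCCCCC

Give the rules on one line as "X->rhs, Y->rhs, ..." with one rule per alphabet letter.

A->AD, B->C, C->CC, D->BAD

  step 2 ⇒ step 3: CCCCADBADCCCCCC ⇒ CC·CC·CC·CC·AD·BAD·C·AD·BAD·CC·CC·CC·CC·CC·CC
    A ↦ AD
    B ↦ C
    C ↦ CC
    D ↦ BAD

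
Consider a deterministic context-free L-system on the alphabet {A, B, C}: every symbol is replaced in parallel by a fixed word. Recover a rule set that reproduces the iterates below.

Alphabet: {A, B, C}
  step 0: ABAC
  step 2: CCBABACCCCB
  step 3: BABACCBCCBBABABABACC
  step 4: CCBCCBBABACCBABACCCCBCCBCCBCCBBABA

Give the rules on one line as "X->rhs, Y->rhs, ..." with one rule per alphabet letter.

  step 3 ⇒ step 4: BABACCBCCBBABABABACC ⇒ CC·B·CC·B·BA·BA·CC·BA·BA·CC·CC·B·CC·B·CC·B·CC·B·BA·BA
    A ↦ B
    B ↦ CC
    C ↦ BA

A->B, B->CC, C->BA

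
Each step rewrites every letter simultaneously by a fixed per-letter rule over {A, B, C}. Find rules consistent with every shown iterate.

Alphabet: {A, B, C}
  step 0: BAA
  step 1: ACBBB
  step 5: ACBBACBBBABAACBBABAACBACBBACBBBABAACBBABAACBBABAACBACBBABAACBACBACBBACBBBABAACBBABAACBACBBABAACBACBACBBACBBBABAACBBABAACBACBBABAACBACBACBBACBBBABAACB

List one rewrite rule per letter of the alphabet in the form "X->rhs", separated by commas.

  step 0 ⇒ step 1: BAA ⇒ ACB·B·B
    A ↦ B
    B ↦ ACB
    C ↦ ABA  (constrained at step 1)

A->B, B->ACB, C->ABA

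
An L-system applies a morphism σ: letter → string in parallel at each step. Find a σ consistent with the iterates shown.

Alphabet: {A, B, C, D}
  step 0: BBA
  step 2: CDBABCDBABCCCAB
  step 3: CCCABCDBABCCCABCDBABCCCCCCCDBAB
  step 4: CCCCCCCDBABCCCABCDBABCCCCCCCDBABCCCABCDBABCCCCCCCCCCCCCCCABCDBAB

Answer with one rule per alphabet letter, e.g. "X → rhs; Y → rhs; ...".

  step 3 ⇒ step 4: CCCABCDBABCCCABCDBABCCCCCCCDBAB ⇒ CC·CC·CC·CDB·AB·CC·C·AB·CDB·AB·CC·CC·CC·CDB·AB·CC·C·AB·CDB·AB·CC·CC·CC·CC·CC·CC·CC·C·AB·CDB·AB
    A ↦ CDB
    B ↦ AB
    C ↦ CC
    D ↦ C

A->CDB, B->AB, C->CC, D->C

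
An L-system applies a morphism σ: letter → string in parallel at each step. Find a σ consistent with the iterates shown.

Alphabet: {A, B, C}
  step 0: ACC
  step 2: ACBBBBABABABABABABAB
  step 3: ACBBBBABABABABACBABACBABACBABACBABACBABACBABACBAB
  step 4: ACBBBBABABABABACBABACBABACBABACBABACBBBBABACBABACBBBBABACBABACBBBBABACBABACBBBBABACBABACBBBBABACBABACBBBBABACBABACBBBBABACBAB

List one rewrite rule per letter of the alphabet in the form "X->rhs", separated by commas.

  step 3 ⇒ step 4: ACBBBBABABABABACBABACBABACBABACBABACBABACBABACBAB ⇒ ACB·BBB·AB·AB·AB·AB·ACB·AB·ACB·AB·ACB·AB·ACB·AB·ACB·BBB·AB·ACB·AB·ACB·BBB·AB·ACB·AB·ACB·BBB·AB·ACB·AB·ACB·BBB·AB·ACB·AB·ACB·BBB·AB·ACB·AB·ACB·BBB·AB·ACB·AB·ACB·BBB·AB·ACB·AB
    A ↦ ACB
    B ↦ AB
    C ↦ BBB

A->ACB, B->AB, C->BBB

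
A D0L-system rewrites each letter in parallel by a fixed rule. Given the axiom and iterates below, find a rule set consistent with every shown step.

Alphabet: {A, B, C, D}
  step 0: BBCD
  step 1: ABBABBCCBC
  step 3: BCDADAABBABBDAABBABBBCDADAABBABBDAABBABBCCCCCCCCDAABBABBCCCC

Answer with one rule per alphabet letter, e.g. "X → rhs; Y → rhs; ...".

  step 0 ⇒ step 1: BBCD ⇒ ABB·ABB·CC·BC
    B ↦ ABB
    C ↦ CC
    D ↦ BC
    A ↦ DA  (constrained at step 1)

A->DA, B->ABB, C->CC, D->BC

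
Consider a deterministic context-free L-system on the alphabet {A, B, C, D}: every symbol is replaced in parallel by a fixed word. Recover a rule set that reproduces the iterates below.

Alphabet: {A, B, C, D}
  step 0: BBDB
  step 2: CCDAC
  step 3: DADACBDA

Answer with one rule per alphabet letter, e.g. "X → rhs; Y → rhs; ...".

A->B, B->D, C->DA, D->C

  step 2 ⇒ step 3: CCDAC ⇒ DA·DA·C·B·DA
    A ↦ B
    C ↦ DA
    D ↦ C
    B ↦ D  (constrained at step 0)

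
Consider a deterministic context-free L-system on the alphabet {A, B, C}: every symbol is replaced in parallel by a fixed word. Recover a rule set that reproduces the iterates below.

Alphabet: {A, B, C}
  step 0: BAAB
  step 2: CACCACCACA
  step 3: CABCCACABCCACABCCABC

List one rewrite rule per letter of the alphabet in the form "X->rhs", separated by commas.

  step 2 ⇒ step 3: CACCACCACA ⇒ CA·BC·CA·CA·BC·CA·CA·BC·CA·BC
    A ↦ BC
    C ↦ CA
    B ↦ C  (constrained at step 0)

A->BC, B->C, C->CA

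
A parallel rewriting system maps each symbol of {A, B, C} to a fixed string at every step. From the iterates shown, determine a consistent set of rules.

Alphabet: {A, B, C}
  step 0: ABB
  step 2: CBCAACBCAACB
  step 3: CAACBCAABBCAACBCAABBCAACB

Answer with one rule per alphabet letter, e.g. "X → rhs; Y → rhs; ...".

A->B, B->CB, C->CAA

  step 2 ⇒ step 3: CBCAACBCAACB ⇒ CAA·CB·CAA·B·B·CAA·CB·CAA·B·B·CAA·CB
    A ↦ B
    B ↦ CB
    C ↦ CAA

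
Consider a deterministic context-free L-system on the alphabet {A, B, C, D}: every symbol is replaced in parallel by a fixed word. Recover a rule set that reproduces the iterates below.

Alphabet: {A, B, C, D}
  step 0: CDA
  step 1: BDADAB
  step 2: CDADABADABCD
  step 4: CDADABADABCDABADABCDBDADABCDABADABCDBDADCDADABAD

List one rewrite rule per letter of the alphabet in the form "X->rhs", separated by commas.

  step 1 ⇒ step 2: BDADAB ⇒ CD·AD·AB·AD·AB·CD
    A ↦ AB
    B ↦ CD
    D ↦ AD
  step 0 ⇒ step 1: CDA ⇒ BD·AD·AB
    C ↦ BD

A->AB, B->CD, C->BD, D->AD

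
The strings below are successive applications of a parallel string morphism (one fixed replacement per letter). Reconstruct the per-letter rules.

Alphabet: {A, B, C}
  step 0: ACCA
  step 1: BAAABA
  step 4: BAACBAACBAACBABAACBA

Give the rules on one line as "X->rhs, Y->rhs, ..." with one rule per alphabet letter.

  step 0 ⇒ step 1: ACCA ⇒ BA·A·A·BA
    A ↦ BA
    C ↦ A
    B ↦ C  (constrained at step 1)

A->BA, B->C, C->A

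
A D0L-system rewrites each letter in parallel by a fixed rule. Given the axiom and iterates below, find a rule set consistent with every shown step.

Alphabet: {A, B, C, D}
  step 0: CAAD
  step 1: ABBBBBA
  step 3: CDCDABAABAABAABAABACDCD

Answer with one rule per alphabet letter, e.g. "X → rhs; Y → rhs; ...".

  step 0 ⇒ step 1: CAAD ⇒ A·BB·BB·BA
    A ↦ BB
    C ↦ A
    D ↦ BA
    B ↦ CD  (constrained at step 1)

A->BB, B->CD, C->A, D->BA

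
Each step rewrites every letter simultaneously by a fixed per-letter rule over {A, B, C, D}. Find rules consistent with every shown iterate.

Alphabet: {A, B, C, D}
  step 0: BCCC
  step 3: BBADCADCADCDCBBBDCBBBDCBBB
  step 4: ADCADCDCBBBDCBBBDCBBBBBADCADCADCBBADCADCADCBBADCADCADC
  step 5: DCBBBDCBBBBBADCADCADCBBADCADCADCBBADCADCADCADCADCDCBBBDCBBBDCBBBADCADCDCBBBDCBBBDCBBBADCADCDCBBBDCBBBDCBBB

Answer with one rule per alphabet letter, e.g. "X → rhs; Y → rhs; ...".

A->DCB, B->ADC, C->B, D->B

  step 4 ⇒ step 5: ADCADCDCBBBDCBBBDCBBBBBADCADCADCBBADCADCADCBBADCADCADC ⇒ DCB·B·B·DCB·B·B·B·B·ADC·ADC·ADC·B·B·ADC·ADC·ADC·B·B·ADC·ADC·ADC·ADC·ADC·DCB·B·B·DCB·B·B·DCB·B·B·ADC·ADC·DCB·B·B·DCB·B·B·DCB·B·B·ADC·ADC·DCB·B·B·DCB·B·B·DCB·B·B
    A ↦ DCB
    B ↦ ADC
    C ↦ B
    D ↦ B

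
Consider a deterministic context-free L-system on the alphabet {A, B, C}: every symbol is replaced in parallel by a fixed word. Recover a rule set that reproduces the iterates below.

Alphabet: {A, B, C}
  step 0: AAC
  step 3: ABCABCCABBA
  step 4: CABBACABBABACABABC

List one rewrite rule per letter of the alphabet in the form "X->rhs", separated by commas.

A->C, B->AB, C->BA

  step 3 ⇒ step 4: ABCABCCABBA ⇒ C·AB·BA·C·AB·BA·BA·C·AB·AB·C
    A ↦ C
    B ↦ AB
    C ↦ BA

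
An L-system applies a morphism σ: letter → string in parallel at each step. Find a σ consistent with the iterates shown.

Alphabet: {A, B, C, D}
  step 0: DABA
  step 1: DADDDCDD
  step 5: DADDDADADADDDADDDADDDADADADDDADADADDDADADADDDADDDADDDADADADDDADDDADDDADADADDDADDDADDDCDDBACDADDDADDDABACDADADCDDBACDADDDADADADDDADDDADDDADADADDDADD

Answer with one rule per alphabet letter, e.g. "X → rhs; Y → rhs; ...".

  step 0 ⇒ step 1: DABA ⇒ DA·DD·DC·DD
    A ↦ DD
    B ↦ DC
    D ↦ DA
    C ↦ BAC  (constrained at step 1)

A->DD, B->DC, C->BAC, D->DA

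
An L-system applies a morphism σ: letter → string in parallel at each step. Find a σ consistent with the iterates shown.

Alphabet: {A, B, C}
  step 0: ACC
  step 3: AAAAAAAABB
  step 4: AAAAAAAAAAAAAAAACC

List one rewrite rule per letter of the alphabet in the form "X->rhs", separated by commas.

  step 3 ⇒ step 4: AAAAAAAABB ⇒ AA·AA·AA·AA·AA·AA·AA·AA·C·C
    A ↦ AA
    B ↦ C
    C ↦ B  (constrained at step 0)

A->AA, B->C, C->B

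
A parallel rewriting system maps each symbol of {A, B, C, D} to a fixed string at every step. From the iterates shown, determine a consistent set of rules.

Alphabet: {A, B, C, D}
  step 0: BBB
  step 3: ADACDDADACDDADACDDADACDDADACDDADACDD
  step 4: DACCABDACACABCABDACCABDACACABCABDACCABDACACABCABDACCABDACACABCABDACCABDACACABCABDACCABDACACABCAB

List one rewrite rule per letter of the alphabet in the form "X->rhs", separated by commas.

  step 3 ⇒ step 4: ADACDDADACDDADACDDADACDDADACDDADACDD ⇒ DAC·CAB·DAC·A·CAB·CAB·DAC·CAB·DAC·A·CAB·CAB·DAC·CAB·DAC·A·CAB·CAB·DAC·CAB·DAC·A·CAB·CAB·DAC·CAB·DAC·A·CAB·CAB·DAC·CAB·DAC·A·CAB·CAB
    A ↦ DAC
    C ↦ A
    D ↦ CAB
    B ↦ DD  (constrained at step 0)

A->DAC, B->DD, C->A, D->CAB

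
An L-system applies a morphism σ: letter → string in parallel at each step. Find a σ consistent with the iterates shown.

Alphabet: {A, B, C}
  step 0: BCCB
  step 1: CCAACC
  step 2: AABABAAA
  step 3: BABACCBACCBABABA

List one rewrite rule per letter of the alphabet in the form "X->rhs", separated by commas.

  step 2 ⇒ step 3: AABABAAA ⇒ BA·BA·CC·BA·CC·BA·BA·BA
    A ↦ BA
    B ↦ CC
  step 0 ⇒ step 1: BCCB ⇒ CC·A·A·CC
    C ↦ A

A->BA, B->CC, C->A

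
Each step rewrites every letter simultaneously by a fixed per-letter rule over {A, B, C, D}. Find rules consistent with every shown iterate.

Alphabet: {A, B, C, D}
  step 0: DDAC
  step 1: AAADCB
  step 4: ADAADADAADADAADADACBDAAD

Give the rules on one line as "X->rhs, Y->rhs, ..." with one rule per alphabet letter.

A->AD, B->D, C->CB, D->A

  step 0 ⇒ step 1: DDAC ⇒ A·A·AD·CB
    A ↦ AD
    C ↦ CB
    D ↦ A
    B ↦ D  (constrained at step 1)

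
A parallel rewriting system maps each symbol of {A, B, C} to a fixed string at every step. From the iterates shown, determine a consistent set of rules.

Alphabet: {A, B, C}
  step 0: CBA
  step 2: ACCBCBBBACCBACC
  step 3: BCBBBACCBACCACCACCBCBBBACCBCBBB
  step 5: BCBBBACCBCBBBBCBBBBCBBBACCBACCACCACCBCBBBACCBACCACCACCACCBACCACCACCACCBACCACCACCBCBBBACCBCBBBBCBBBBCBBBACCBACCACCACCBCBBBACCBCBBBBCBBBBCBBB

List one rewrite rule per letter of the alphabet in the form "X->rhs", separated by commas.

  step 2 ⇒ step 3: ACCBCBBBACCBACC ⇒ BCB·B·B·ACC·B·ACC·ACC·ACC·BCB·B·B·ACC·BCB·B·B
    A ↦ BCB
    B ↦ ACC
    C ↦ B

A->BCB, B->ACC, C->B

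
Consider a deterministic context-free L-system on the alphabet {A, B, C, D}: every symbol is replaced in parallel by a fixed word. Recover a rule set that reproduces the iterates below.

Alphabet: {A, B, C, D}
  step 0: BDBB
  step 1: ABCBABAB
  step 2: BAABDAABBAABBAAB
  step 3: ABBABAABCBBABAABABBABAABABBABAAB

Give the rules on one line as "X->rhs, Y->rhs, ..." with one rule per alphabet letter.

A->BA, B->AB, C->DA, D->CB

  step 2 ⇒ step 3: BAABDAABBAABBAAB ⇒ AB·BA·BA·AB·CB·BA·BA·AB·AB·BA·BA·AB·AB·BA·BA·AB
    A ↦ BA
    B ↦ AB
    D ↦ CB
  step 1 ⇒ step 2: ABCBABAB ⇒ BA·AB·DA·AB·BA·AB·BA·AB
    C ↦ DA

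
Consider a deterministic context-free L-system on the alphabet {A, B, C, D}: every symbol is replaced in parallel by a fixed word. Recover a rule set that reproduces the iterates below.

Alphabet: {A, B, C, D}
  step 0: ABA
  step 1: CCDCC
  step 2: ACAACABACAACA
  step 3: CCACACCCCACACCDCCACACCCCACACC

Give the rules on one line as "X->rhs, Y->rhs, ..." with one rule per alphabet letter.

  step 2 ⇒ step 3: ACAACABACAACA ⇒ CC·ACA·CC·CC·ACA·CC·D·CC·ACA·CC·CC·ACA·CC
    A ↦ CC
    B ↦ D
    C ↦ ACA
  step 1 ⇒ step 2: CCDCC ⇒ ACA·ACA·B·ACA·ACA
    D ↦ B

A->CC, B->D, C->ACA, D->B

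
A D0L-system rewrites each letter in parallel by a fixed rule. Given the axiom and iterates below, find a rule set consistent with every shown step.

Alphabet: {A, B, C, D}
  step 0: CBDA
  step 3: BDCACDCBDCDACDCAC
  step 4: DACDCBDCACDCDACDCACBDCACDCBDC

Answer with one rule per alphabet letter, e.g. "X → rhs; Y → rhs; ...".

  step 3 ⇒ step 4: BDCACDCBDCDACDCAC ⇒ D·AC·DC·B·DC·AC·DC·D·AC·DC·AC·B·DC·AC·DC·B·DC
    A ↦ B
    B ↦ D
    C ↦ DC
    D ↦ AC

A->B, B->D, C->DC, D->AC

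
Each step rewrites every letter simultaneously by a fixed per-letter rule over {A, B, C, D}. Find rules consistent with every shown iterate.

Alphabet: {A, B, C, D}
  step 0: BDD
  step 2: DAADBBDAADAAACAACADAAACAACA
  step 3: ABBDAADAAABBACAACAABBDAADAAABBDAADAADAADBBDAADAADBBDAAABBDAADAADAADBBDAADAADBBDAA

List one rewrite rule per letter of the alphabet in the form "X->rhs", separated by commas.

A->DAA, B->ACA, C->DBB, D->ABB

  step 2 ⇒ step 3: DAADBBDAADAAACAACADAAACAACA ⇒ ABB·DAA·DAA·ABB·ACA·ACA·ABB·DAA·DAA·ABB·DAA·DAA·DAA·DBB·DAA·DAA·DBB·DAA·ABB·DAA·DAA·DAA·DBB·DAA·DAA·DBB·DAA
    A ↦ DAA
    B ↦ ACA
    C ↦ DBB
    D ↦ ABB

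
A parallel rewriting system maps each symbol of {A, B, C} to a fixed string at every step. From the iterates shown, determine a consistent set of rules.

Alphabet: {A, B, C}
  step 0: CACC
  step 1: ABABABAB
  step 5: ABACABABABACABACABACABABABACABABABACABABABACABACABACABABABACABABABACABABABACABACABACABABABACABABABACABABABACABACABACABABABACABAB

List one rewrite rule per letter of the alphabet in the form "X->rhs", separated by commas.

A->AB, B->AC, C->AB

  step 0 ⇒ step 1: CACC ⇒ AB·AB·AB·AB
    A ↦ AB
    C ↦ AB
    B ↦ AC  (constrained at step 1)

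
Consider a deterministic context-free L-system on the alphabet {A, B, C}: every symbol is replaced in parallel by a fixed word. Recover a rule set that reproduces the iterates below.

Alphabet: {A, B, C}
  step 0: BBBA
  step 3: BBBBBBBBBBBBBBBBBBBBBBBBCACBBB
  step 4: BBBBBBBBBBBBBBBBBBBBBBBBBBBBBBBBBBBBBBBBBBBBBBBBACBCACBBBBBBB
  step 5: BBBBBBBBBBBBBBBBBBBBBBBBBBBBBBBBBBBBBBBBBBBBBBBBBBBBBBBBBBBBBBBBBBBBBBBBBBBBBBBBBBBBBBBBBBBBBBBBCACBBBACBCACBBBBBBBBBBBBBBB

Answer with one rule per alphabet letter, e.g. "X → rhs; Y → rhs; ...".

A->C, B->BB, C->ACB

  step 4 ⇒ step 5: BBBBBBBBBBBBBBBBBBBBBBBBBBBBBBBBBBBBBBBBBBBBBBBBACBCACBBBBBBB ⇒ BB·BB·BB·BB·BB·BB·BB·BB·BB·BB·BB·BB·BB·BB·BB·BB·BB·BB·BB·BB·BB·BB·BB·BB·BB·BB·BB·BB·BB·BB·BB·BB·BB·BB·BB·BB·BB·BB·BB·BB·BB·BB·BB·BB·BB·BB·BB·BB·C·ACB·BB·ACB·C·ACB·BB·BB·BB·BB·BB·BB·BB
    A ↦ C
    B ↦ BB
    C ↦ ACB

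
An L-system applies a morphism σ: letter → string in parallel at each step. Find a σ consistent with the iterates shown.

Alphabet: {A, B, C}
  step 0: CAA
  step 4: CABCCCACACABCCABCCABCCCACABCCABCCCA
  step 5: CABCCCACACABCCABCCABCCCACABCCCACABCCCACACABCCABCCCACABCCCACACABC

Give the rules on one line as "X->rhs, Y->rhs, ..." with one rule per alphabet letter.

  step 4 ⇒ step 5: CABCCCACACABCCABCCABCCCACABCCABCCCA ⇒ CA·BC·C·CA·CA·CA·BC·CA·BC·CA·BC·C·CA·CA·BC·C·CA·CA·BC·C·CA·CA·CA·BC·CA·BC·C·CA·CA·BC·C·CA·CA·CA·BC
    A ↦ BC
    B ↦ C
    C ↦ CA

A->BC, B->C, C->CA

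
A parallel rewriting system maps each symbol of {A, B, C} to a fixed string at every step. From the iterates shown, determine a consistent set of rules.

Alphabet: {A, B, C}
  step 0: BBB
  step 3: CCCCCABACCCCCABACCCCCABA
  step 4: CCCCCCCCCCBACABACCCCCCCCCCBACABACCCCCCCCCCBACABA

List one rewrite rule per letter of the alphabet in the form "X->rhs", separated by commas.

  step 3 ⇒ step 4: CCCCCABACCCCCABACCCCCABA ⇒ CC·CC·CC·CC·CC·BA·CA·BA·CC·CC·CC·CC·CC·BA·CA·BA·CC·CC·CC·CC·CC·BA·CA·BA
    A ↦ BA
    B ↦ CA
    C ↦ CC

A->BA, B->CA, C->CC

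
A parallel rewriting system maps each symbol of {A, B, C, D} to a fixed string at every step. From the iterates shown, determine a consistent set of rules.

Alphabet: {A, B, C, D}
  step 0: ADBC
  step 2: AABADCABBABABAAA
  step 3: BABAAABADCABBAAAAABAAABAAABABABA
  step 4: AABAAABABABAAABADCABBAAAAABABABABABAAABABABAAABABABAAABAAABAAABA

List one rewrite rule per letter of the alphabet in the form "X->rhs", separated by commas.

A->BA, B->AA, C->AB, D->DC

  step 3 ⇒ step 4: BABAAABADCABBAAAAABAAABAAABABABA ⇒ AA·BA·AA·BA·BA·BA·AA·BA·DC·AB·BA·AA·AA·BA·BA·BA·BA·BA·AA·BA·BA·BA·AA·BA·BA·BA·AA·BA·AA·BA·AA·BA
    A ↦ BA
    B ↦ AA
    C ↦ AB
    D ↦ DC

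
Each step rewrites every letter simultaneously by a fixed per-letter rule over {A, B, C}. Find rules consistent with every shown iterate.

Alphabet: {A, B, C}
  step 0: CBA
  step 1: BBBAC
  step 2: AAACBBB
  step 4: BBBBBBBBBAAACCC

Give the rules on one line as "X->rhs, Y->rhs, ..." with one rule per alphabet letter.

A->C, B->A, C->BBB

  step 1 ⇒ step 2: BBBAC ⇒ A·A·A·C·BBB
    A ↦ C
    B ↦ A
    C ↦ BBB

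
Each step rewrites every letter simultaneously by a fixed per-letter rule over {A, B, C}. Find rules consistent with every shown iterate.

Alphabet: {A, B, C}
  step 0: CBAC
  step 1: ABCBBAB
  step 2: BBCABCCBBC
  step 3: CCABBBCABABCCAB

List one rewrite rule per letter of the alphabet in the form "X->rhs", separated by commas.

  step 2 ⇒ step 3: BBCABCCBBC ⇒ C·C·AB·BB·C·AB·AB·C·C·AB
    A ↦ BB
    B ↦ C
    C ↦ AB

A->BB, B->C, C->AB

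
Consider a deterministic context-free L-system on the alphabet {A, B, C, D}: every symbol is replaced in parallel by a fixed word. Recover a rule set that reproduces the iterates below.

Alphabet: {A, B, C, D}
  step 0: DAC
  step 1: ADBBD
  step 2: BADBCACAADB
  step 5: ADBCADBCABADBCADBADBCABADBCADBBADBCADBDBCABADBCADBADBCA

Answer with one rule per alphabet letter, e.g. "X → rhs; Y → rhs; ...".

A->B, B->CA, C->D, D->ADB

  step 1 ⇒ step 2: ADBBD ⇒ B·ADB·CA·CA·ADB
    A ↦ B
    B ↦ CA
    D ↦ ADB
  step 0 ⇒ step 1: DAC ⇒ ADB·B·D
    C ↦ D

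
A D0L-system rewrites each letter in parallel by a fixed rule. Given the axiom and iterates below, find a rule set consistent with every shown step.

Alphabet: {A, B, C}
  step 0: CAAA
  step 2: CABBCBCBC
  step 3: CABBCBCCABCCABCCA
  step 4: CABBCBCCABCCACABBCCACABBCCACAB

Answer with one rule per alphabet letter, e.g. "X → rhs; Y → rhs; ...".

A->B, B->BC, C->CA

  step 3 ⇒ step 4: CABBCBCCABCCABCCA ⇒ CA·B·BC·BC·CA·BC·CA·CA·B·BC·CA·CA·B·BC·CA·CA·B
    A ↦ B
    B ↦ BC
    C ↦ CA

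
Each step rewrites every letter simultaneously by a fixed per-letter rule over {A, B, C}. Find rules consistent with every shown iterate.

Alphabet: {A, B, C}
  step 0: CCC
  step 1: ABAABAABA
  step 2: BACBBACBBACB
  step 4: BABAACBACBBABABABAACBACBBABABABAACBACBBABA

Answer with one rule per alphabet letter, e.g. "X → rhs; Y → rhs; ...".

  step 1 ⇒ step 2: ABAABAABA ⇒ B·AC·B·B·AC·B·B·AC·B
    A ↦ B
    B ↦ AC
  step 0 ⇒ step 1: CCC ⇒ ABA·ABA·ABA
    C ↦ ABA

A->B, B->AC, C->ABA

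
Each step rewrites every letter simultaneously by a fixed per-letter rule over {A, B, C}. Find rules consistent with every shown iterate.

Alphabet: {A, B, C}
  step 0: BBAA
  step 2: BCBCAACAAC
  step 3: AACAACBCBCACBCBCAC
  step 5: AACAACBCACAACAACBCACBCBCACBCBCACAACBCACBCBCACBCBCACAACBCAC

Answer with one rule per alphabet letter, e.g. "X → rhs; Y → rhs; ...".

  step 2 ⇒ step 3: BCBCAACAAC ⇒ A·AC·A·AC·BC·BC·AC·BC·BC·AC
    A ↦ BC
    B ↦ A
    C ↦ AC

A->BC, B->A, C->AC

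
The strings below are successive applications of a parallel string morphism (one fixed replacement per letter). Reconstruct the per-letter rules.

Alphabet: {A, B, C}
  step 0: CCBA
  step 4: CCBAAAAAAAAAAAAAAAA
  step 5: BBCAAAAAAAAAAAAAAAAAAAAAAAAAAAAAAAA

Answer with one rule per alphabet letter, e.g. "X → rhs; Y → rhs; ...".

  step 4 ⇒ step 5: CCBAAAAAAAAAAAAAAAA ⇒ B·B·C·AA·AA·AA·AA·AA·AA·AA·AA·AA·AA·AA·AA·AA·AA·AA·AA
    A ↦ AA
    B ↦ C
    C ↦ B

A->AA, B->C, C->B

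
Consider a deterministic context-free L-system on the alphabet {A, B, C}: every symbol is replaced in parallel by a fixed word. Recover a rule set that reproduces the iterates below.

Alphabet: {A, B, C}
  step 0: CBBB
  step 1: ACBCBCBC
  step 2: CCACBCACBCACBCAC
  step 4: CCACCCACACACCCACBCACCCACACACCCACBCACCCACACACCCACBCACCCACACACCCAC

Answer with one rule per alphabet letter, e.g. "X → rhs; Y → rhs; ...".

A->CC, B->BC, C->AC

  step 1 ⇒ step 2: ACBCBCBC ⇒ CC·AC·BC·AC·BC·AC·BC·AC
    A ↦ CC
    B ↦ BC
    C ↦ AC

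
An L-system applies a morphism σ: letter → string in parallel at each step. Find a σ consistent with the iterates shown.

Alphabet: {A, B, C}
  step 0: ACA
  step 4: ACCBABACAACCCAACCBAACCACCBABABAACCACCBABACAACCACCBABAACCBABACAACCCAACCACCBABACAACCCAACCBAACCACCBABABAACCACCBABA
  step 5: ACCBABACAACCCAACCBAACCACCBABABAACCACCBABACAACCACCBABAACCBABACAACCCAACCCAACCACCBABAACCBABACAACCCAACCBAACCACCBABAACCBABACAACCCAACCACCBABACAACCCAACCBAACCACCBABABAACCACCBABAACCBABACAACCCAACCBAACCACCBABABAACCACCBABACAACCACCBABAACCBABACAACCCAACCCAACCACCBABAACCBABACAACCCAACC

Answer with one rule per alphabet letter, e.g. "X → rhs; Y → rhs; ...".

  step 4 ⇒ step 5: ACCBABACAACCCAACCBAACCACCBABABAACCACCBABACAACCACCBABAACCBABACAACCCAACCACCBABACAACCCAACCBAACCACCBABABAACCACCBABA ⇒ ACC·BA·BA·CA·ACC·CA·ACC·BA·ACC·ACC·BA·BA·BA·ACC·ACC·BA·BA·CA·ACC·ACC·BA·BA·ACC·BA·BA·CA·ACC·CA·ACC·CA·ACC·ACC·BA·BA·ACC·BA·BA·CA·ACC·CA·ACC·BA·ACC·ACC·BA·BA·ACC·BA·BA·CA·ACC·CA·ACC·ACC·BA·BA·CA·ACC·CA·ACC·BA·ACC·ACC·BA·BA·BA·ACC·ACC·BA·BA·ACC·BA·BA·CA·ACC·CA·ACC·BA·ACC·ACC·BA·BA·BA·ACC·ACC·BA·BA·CA·ACC·ACC·BA·BA·ACC·BA·BA·CA·ACC·CA·ACC·CA·ACC·ACC·BA·BA·ACC·BA·BA·CA·ACC·CA·ACC
    A ↦ ACC
    B ↦ CA
    C ↦ BA

A->ACC, B->CA, C->BA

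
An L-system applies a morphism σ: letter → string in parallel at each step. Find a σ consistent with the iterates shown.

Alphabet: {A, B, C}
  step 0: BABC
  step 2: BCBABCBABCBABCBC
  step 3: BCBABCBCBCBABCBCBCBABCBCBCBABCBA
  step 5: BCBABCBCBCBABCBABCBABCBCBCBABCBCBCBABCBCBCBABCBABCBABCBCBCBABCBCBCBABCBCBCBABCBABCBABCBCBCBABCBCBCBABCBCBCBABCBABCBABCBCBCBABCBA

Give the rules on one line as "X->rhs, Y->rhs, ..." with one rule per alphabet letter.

  step 2 ⇒ step 3: BCBABCBABCBABCBC ⇒ BC·BA·BC·BC·BC·BA·BC·BC·BC·BA·BC·BC·BC·BA·BC·BA
    A ↦ BC
    B ↦ BC
    C ↦ BA

A->BC, B->BC, C->BA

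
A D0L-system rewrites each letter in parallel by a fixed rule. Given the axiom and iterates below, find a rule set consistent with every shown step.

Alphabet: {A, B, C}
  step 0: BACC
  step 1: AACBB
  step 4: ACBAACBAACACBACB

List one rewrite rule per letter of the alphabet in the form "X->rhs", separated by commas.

  step 0 ⇒ step 1: BACC ⇒ A·AC·B·B
    A ↦ AC
    B ↦ A
    C ↦ B

A->AC, B->A, C->B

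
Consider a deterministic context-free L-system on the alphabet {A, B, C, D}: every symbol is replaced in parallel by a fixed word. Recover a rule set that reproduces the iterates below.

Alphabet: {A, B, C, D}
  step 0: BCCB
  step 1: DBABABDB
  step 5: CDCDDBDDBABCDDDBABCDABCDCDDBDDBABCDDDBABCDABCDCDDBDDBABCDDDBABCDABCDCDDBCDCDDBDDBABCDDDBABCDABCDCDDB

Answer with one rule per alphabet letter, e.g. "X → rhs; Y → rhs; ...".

  step 0 ⇒ step 1: BCCB ⇒ DB·AB·AB·DB
    B ↦ DB
    C ↦ AB
    A ↦ D  (constrained at step 1)
    D ↦ CD  (constrained at step 1)

A->D, B->DB, C->AB, D->CD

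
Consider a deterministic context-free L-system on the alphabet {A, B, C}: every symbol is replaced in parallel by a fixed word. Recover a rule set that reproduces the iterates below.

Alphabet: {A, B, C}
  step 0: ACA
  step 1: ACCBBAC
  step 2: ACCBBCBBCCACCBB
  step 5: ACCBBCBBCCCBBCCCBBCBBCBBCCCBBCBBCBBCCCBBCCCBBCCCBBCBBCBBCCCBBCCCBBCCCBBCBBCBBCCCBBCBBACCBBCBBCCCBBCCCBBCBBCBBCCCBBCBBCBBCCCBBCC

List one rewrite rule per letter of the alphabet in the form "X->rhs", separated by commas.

A->AC, B->C, C->CBB

  step 1 ⇒ step 2: ACCBBAC ⇒ AC·CBB·CBB·C·C·AC·CBB
    A ↦ AC
    B ↦ C
    C ↦ CBB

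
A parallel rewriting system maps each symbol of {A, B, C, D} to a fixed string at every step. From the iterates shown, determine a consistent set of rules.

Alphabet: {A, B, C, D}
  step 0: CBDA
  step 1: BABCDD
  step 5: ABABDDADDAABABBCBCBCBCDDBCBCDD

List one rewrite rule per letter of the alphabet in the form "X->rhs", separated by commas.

A->DD, B->A, C->B, D->BC

  step 0 ⇒ step 1: CBDA ⇒ B·A·BC·DD
    A ↦ DD
    B ↦ A
    C ↦ B
    D ↦ BC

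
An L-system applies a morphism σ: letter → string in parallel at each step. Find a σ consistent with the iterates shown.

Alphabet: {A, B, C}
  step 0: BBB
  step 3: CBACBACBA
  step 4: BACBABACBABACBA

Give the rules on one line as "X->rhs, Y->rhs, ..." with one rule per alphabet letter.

A->BA, B->C, C->BA

  step 3 ⇒ step 4: CBACBACBA ⇒ BA·C·BA·BA·C·BA·BA·C·BA
    A ↦ BA
    B ↦ C
    C ↦ BA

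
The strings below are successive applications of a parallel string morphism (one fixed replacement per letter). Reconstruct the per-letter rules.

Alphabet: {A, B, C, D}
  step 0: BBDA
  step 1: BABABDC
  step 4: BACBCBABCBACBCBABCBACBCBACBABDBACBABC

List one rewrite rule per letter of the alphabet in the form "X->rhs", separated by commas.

  step 0 ⇒ step 1: BBDA ⇒ BA·BA·BD·C
    A ↦ C
    B ↦ BA
    D ↦ BD
    C ↦ BC  (constrained at step 1)

A->C, B->BA, C->BC, D->BD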